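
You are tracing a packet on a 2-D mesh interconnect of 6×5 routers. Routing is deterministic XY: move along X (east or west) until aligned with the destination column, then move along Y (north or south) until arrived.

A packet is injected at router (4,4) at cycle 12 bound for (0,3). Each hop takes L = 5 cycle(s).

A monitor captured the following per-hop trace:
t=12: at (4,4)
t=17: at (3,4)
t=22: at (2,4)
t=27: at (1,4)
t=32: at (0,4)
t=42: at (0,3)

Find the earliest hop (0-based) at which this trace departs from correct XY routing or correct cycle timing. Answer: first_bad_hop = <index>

first_bad_hop = 5

  1: Δx=-1 Δy=+0 Δt=5 [ok]
  2: Δx=-1 Δy=+0 Δt=5 [ok]
  3: Δx=-1 Δy=+0 Δt=5 [ok]
  4: Δx=-1 Δy=+0 Δt=5 [ok]
  5: Δx=+0 Δy=-1 Δt=10 [BAD: Δcyc=10≠L]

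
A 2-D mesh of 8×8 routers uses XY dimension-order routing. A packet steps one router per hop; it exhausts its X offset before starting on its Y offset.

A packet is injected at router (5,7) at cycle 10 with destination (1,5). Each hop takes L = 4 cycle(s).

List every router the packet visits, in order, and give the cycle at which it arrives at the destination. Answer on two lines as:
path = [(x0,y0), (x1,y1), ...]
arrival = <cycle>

src (5,7)  cyc=10
W→(4,7)  cyc=14
W→(3,7)  cyc=18
W→(2,7)  cyc=22
W→(1,7)  cyc=26
S→(1,6)  cyc=30
S→(1,5)  cyc=34

path = [(5,7), (4,7), (3,7), (2,7), (1,7), (1,6), (1,5)]
arrival = 34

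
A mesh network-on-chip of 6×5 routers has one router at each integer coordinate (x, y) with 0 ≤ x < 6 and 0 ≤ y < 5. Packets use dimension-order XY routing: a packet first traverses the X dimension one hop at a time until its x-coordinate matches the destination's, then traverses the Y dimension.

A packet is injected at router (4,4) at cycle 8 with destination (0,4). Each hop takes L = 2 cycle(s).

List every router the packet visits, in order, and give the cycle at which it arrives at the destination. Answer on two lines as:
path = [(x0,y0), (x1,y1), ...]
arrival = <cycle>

[0] x=4 y=4 t=8
[1] x=3 y=4 t=10 →W
[2] x=2 y=4 t=12 →W
[3] x=1 y=4 t=14 →W
[4] x=0 y=4 t=16 →W

path = [(4,4), (3,4), (2,4), (1,4), (0,4)]
arrival = 16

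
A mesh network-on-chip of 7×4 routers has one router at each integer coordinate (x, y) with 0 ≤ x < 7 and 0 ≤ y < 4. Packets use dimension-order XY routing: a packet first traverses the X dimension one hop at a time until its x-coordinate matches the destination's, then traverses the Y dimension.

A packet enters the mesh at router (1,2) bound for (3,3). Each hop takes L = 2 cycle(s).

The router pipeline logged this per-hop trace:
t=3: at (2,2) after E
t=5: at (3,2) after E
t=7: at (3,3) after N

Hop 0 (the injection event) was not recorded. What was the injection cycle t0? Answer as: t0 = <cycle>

Hop 1 reached at cycle 3; hop k is at t0 + k·L.
Subtract one hop: t0 = 3 − 2 = 1.

t0 = 1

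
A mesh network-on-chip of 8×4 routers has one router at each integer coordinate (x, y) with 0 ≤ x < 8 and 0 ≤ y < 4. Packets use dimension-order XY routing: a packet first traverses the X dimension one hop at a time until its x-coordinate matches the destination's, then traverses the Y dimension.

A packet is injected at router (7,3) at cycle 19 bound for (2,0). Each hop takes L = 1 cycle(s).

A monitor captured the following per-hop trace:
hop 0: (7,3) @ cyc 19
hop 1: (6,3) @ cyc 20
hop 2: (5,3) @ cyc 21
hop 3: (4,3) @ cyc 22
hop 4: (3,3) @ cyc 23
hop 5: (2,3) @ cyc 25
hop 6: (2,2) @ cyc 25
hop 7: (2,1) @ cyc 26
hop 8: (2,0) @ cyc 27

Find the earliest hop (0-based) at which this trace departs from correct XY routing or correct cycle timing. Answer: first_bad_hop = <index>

check 1→ d=(-1,0) cyc+1: ok
check 2→ d=(-1,0) cyc+1: ok
check 3→ d=(-1,0) cyc+1: ok
check 4→ d=(-1,0) cyc+1: ok
check 5→ d=(-1,0) cyc+2: BAD: Δcyc=2≠L

first_bad_hop = 5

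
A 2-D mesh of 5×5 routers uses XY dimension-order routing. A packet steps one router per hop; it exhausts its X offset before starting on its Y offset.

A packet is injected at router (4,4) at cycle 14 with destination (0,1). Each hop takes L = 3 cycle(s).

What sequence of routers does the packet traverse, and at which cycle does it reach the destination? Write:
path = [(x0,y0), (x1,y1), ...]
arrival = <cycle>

t=14: at (4,4)
t=17: at (3,4) after W
t=20: at (2,4) after W
t=23: at (1,4) after W
t=26: at (0,4) after W
t=29: at (0,3) after S
t=32: at (0,2) after S
t=35: at (0,1) after S

path = [(4,4), (3,4), (2,4), (1,4), (0,4), (0,3), (0,2), (0,1)]
arrival = 35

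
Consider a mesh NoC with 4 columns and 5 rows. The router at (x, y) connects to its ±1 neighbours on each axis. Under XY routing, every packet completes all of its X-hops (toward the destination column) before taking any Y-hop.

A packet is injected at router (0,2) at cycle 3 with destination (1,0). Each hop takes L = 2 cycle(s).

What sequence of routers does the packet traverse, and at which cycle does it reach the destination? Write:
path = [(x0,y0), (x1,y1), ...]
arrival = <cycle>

path = [(0,2), (1,2), (1,1), (1,0)]
arrival = 9

t=3: at (0,2)
t=5: at (1,2) after E
t=7: at (1,1) after S
t=9: at (1,0) after S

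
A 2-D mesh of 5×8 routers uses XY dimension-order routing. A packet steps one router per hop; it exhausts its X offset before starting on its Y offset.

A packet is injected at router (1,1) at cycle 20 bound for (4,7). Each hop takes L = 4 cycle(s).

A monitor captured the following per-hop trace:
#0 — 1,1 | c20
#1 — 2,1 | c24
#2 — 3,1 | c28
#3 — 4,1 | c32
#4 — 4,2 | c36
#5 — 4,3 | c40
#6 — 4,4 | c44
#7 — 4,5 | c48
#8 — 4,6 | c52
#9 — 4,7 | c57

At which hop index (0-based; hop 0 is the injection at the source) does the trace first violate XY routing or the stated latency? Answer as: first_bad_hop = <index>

first_bad_hop = 9

hop 1: step (+1,+0), +4 cyc — ok
hop 2: step (+1,+0), +4 cyc — ok
hop 3: step (+1,+0), +4 cyc — ok
hop 4: step (+0,+1), +4 cyc — ok
hop 5: step (+0,+1), +4 cyc — ok
hop 6: step (+0,+1), +4 cyc — ok
hop 7: step (+0,+1), +4 cyc — ok
hop 8: step (+0,+1), +4 cyc — ok
hop 9: step (+0,+1), +5 cyc — BAD: Δcyc=5≠L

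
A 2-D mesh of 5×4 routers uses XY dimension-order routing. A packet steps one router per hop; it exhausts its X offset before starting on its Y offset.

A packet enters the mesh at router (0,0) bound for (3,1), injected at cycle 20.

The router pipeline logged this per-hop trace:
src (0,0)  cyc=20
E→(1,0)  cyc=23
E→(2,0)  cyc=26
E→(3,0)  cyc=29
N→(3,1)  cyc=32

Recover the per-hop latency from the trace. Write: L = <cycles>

L = 3

From hop 0 (20) to hop 1 (23): +3 cycles.
Per-hop latency L = Δcyc = 3.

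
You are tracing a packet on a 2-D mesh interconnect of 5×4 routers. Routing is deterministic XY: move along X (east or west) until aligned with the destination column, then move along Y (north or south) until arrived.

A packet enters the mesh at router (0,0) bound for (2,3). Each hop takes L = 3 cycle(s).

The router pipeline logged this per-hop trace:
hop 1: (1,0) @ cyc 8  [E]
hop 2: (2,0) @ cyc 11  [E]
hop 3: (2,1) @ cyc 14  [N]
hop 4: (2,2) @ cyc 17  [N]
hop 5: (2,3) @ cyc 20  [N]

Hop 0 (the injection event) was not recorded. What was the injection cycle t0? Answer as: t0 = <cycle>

The first recorded entry is hop 1 at cycle 8.
Therefore t0 = 8 − L = 5.

t0 = 5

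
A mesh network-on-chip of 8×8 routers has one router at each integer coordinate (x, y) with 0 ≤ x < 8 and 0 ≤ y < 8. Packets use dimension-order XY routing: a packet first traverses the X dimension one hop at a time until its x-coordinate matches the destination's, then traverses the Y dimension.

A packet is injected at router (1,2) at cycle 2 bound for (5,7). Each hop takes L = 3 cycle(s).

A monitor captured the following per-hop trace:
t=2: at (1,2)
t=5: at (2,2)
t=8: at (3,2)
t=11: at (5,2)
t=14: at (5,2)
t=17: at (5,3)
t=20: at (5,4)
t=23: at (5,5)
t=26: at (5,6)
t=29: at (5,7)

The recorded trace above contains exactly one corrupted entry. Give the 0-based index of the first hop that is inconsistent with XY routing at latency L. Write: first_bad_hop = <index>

first_bad_hop = 3

check 1→ d=(1,0) cyc+3: ok
check 2→ d=(1,0) cyc+3: ok
check 3→ d=(2,0) cyc+3: BAD: non-unit step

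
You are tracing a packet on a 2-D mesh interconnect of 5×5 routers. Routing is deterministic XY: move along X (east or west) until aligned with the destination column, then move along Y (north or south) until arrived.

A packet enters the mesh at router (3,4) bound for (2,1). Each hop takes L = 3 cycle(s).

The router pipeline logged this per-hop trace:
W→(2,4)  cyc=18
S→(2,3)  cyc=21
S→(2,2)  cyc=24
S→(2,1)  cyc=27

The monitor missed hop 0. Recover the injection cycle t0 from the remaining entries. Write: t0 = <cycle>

t0 = 15

cyc[1] = 18 and cyc[k] = t0 + k·L for every k.
t0 = cyc[1] − L = 18 − 3 = 15.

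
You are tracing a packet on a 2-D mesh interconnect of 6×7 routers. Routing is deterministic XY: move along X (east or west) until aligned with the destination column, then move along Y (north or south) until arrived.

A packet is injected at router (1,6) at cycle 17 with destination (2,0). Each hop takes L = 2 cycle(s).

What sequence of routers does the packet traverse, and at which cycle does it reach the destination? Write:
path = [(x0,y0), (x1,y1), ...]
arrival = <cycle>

path = [(1,6), (2,6), (2,5), (2,4), (2,3), (2,2), (2,1), (2,0)]
arrival = 31

src (1,6)  cyc=17
E→(2,6)  cyc=19
S→(2,5)  cyc=21
S→(2,4)  cyc=23
S→(2,3)  cyc=25
S→(2,2)  cyc=27
S→(2,1)  cyc=29
S→(2,0)  cyc=31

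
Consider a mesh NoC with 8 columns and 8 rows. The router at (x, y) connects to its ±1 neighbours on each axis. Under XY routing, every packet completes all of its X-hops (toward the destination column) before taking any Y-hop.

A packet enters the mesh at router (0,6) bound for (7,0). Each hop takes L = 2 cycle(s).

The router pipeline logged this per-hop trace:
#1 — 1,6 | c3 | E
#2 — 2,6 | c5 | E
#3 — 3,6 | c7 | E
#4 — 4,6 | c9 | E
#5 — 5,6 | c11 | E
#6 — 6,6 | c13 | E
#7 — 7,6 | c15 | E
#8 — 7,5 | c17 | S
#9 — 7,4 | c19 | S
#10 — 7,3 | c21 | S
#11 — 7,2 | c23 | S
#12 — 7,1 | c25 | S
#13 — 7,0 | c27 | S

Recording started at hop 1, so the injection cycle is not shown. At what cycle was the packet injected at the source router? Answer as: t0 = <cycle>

cyc[1] = 3 and cyc[k] = t0 + k·L for every k.
So t0 = 3 − 1·2 = 1.

t0 = 1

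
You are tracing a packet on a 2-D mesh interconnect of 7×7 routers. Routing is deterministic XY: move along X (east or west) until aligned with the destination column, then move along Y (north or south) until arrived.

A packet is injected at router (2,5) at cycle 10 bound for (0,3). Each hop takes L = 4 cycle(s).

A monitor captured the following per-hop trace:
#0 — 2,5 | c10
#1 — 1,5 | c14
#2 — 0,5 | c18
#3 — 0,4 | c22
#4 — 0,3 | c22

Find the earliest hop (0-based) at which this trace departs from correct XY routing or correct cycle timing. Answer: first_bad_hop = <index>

check 1→ d=(-1,0) cyc+4: ok
check 2→ d=(-1,0) cyc+4: ok
check 3→ d=(0,-1) cyc+4: ok
check 4→ d=(0,-1) cyc+0: BAD: Δcyc=0≠L

first_bad_hop = 4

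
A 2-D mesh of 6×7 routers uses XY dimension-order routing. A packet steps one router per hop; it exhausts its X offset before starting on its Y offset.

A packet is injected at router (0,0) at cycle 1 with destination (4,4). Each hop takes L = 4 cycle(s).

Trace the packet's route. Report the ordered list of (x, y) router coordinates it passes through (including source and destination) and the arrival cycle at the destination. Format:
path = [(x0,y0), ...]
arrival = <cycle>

path = [(0,0), (1,0), (2,0), (3,0), (4,0), (4,1), (4,2), (4,3), (4,4)]
arrival = 33

#0 — 0,0 | c1
#1 — 1,0 | c5 | E
#2 — 2,0 | c9 | E
#3 — 3,0 | c13 | E
#4 — 4,0 | c17 | E
#5 — 4,1 | c21 | N
#6 — 4,2 | c25 | N
#7 — 4,3 | c29 | N
#8 — 4,4 | c33 | N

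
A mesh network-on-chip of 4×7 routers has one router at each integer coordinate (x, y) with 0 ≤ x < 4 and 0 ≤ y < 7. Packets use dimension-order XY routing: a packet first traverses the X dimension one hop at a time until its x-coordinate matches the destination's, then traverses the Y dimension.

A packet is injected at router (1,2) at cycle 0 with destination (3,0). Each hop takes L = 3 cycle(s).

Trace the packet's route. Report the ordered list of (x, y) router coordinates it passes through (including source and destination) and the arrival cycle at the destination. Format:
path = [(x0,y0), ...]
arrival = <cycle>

#0 — 1,2 | c0
#1 — 2,2 | c3 | E
#2 — 3,2 | c6 | E
#3 — 3,1 | c9 | S
#4 — 3,0 | c12 | S

path = [(1,2), (2,2), (3,2), (3,1), (3,0)]
arrival = 12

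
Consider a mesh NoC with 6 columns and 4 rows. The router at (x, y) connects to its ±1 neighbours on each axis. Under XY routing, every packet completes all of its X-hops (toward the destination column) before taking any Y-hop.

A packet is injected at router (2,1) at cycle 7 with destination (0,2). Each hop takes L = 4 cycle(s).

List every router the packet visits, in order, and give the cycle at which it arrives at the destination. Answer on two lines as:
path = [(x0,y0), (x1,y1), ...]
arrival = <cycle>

t=7: at (2,1)
t=11: at (1,1) after W
t=15: at (0,1) after W
t=19: at (0,2) after N

path = [(2,1), (1,1), (0,1), (0,2)]
arrival = 19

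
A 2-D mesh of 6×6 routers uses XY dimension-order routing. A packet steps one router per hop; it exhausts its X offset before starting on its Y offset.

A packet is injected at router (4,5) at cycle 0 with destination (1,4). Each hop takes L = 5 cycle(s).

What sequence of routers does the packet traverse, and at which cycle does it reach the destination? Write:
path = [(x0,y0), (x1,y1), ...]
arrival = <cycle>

path = [(4,5), (3,5), (2,5), (1,5), (1,4)]
arrival = 20

hop 0: (4,5) @ cyc 0
hop 1: (3,5) @ cyc 5  [W]
hop 2: (2,5) @ cyc 10  [W]
hop 3: (1,5) @ cyc 15  [W]
hop 4: (1,4) @ cyc 20  [S]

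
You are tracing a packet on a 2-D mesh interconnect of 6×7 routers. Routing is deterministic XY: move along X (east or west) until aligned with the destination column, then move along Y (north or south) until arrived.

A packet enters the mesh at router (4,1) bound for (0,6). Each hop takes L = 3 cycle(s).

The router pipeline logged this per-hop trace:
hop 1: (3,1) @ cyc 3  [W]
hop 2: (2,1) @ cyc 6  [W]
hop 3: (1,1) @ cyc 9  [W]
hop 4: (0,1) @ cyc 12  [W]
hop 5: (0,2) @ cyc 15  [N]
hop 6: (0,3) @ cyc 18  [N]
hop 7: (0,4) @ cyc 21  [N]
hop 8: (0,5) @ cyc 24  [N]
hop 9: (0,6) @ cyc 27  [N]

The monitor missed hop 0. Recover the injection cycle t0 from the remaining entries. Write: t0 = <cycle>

The first recorded entry is hop 1 at cycle 3.
So t0 = 3 − 1·3 = 0.

t0 = 0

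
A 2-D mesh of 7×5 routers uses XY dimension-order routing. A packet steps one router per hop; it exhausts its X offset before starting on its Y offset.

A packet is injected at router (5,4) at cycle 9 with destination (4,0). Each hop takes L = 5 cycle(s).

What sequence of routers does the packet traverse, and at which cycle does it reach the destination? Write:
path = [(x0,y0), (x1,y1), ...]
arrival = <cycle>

path = [(5,4), (4,4), (4,3), (4,2), (4,1), (4,0)]
arrival = 34

t=9: at (5,4)
t=14: at (4,4) after W
t=19: at (4,3) after S
t=24: at (4,2) after S
t=29: at (4,1) after S
t=34: at (4,0) after S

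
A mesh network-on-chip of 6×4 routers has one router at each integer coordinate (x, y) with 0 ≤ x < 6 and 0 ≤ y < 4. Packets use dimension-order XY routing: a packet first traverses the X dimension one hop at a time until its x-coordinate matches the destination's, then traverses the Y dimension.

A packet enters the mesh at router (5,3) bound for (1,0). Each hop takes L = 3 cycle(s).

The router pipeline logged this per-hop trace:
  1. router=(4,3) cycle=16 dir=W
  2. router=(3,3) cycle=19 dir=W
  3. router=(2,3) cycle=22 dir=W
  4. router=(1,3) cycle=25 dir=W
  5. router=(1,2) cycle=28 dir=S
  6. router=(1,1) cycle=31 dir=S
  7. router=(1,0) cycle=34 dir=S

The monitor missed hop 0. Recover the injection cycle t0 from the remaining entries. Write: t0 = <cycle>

The first recorded entry is hop 1 at cycle 16.
So t0 = 16 − 1·3 = 13.

t0 = 13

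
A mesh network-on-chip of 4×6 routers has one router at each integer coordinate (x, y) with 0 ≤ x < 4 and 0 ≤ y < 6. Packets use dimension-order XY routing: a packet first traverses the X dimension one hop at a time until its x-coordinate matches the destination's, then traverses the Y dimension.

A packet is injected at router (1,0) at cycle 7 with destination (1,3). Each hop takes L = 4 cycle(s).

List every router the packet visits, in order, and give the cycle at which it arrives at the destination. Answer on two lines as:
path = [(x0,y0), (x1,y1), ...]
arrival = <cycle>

src (1,0)  cyc=7
N→(1,1)  cyc=11
N→(1,2)  cyc=15
N→(1,3)  cyc=19

path = [(1,0), (1,1), (1,2), (1,3)]
arrival = 19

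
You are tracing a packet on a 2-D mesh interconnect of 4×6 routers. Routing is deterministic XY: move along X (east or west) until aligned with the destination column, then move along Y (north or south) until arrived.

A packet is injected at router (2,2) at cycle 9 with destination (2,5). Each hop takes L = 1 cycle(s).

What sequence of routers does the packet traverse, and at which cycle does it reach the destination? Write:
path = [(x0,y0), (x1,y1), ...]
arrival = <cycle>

t=9: at (2,2)
t=10: at (2,3) after N
t=11: at (2,4) after N
t=12: at (2,5) after N

path = [(2,2), (2,3), (2,4), (2,5)]
arrival = 12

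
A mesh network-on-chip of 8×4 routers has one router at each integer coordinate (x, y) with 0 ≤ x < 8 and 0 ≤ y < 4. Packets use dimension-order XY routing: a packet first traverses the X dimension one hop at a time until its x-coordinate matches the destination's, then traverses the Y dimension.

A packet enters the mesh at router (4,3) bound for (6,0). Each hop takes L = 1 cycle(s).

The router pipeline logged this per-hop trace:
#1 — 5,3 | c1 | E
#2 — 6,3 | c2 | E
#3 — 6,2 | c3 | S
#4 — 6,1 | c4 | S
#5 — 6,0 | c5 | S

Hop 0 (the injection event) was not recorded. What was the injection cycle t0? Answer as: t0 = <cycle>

t0 = 0

At hop 1 the cycle is 1; in general cyc_k = t0 + kL.
Therefore t0 = 1 − L = 0.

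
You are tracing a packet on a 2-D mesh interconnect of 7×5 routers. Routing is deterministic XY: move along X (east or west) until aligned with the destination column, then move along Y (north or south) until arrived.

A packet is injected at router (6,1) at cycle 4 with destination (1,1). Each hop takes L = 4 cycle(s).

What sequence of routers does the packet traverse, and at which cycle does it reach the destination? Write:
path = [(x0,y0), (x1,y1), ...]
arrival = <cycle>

#0 — 6,1 | c4
#1 — 5,1 | c8 | W
#2 — 4,1 | c12 | W
#3 — 3,1 | c16 | W
#4 — 2,1 | c20 | W
#5 — 1,1 | c24 | W

path = [(6,1), (5,1), (4,1), (3,1), (2,1), (1,1)]
arrival = 24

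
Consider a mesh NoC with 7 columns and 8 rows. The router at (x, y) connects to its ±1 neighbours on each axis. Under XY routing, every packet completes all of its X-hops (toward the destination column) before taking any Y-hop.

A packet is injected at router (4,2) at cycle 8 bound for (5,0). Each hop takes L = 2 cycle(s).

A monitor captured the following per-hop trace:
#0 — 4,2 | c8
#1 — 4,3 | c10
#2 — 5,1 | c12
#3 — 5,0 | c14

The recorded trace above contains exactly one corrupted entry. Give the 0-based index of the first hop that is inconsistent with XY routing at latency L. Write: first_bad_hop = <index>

first_bad_hop = 1

check 1→ d=(0,1) cyc+2: BAD: Y-move but x=4≠5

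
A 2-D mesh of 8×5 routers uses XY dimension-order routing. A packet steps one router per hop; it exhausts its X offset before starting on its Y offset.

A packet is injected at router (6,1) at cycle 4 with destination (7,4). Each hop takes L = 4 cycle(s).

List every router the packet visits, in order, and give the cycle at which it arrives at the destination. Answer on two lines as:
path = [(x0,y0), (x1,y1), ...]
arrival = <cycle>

path = [(6,1), (7,1), (7,2), (7,3), (7,4)]
arrival = 20

t=4: at (6,1)
t=8: at (7,1) after E
t=12: at (7,2) after N
t=16: at (7,3) after N
t=20: at (7,4) after N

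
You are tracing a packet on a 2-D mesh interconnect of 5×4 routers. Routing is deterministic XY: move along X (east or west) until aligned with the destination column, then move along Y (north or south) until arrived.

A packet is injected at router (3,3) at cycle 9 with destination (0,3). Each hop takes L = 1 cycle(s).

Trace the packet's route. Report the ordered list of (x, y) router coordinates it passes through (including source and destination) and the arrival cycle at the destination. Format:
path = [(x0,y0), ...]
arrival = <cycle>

path = [(3,3), (2,3), (1,3), (0,3)]
arrival = 12

#0 — 3,3 | c9
#1 — 2,3 | c10 | W
#2 — 1,3 | c11 | W
#3 — 0,3 | c12 | W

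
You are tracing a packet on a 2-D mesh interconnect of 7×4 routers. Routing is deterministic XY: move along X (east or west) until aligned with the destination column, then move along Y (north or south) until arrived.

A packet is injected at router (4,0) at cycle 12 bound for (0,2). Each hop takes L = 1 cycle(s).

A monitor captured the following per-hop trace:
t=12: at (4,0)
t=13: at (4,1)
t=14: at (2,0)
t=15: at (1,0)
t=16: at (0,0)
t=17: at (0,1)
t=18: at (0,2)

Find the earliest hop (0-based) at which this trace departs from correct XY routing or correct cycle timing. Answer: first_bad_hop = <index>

  1: Δx=+0 Δy=+1 Δt=1 [BAD: Y-move but x=4≠0]

first_bad_hop = 1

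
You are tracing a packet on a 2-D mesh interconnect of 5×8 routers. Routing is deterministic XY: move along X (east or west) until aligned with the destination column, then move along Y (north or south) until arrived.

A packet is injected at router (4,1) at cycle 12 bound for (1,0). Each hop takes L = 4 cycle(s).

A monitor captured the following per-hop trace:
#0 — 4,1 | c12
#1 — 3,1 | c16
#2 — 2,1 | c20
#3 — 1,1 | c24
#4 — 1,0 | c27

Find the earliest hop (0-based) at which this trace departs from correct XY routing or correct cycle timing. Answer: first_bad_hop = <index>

  1: Δx=-1 Δy=+0 Δt=4 [ok]
  2: Δx=-1 Δy=+0 Δt=4 [ok]
  3: Δx=-1 Δy=+0 Δt=4 [ok]
  4: Δx=+0 Δy=-1 Δt=3 [BAD: Δcyc=3≠L]

first_bad_hop = 4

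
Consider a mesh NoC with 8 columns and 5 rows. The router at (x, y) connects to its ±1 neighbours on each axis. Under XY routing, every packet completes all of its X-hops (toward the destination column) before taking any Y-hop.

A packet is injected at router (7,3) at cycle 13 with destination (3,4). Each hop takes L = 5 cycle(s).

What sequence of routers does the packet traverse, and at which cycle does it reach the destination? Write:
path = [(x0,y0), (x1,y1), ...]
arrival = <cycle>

path = [(7,3), (6,3), (5,3), (4,3), (3,3), (3,4)]
arrival = 38

[0] x=7 y=3 t=13
[1] x=6 y=3 t=18 →W
[2] x=5 y=3 t=23 →W
[3] x=4 y=3 t=28 →W
[4] x=3 y=3 t=33 →W
[5] x=3 y=4 t=38 →N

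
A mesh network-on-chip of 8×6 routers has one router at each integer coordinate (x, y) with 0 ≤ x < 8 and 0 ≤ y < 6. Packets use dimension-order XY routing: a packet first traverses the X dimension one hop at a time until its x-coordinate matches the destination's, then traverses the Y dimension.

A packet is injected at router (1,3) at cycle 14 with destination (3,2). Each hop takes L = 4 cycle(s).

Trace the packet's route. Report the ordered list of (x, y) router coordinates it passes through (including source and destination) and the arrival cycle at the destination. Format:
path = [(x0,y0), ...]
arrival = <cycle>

hop 0: (1,3) @ cyc 14
hop 1: (2,3) @ cyc 18  [E]
hop 2: (3,3) @ cyc 22  [E]
hop 3: (3,2) @ cyc 26  [S]

path = [(1,3), (2,3), (3,3), (3,2)]
arrival = 26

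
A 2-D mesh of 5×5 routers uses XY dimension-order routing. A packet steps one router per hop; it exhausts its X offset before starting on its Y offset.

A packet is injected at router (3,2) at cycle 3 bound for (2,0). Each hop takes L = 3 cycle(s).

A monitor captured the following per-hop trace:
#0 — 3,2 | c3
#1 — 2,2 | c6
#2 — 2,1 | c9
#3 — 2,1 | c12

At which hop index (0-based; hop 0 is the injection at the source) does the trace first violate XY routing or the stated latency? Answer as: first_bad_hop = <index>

first_bad_hop = 3

check 1→ d=(-1,0) cyc+3: ok
check 2→ d=(0,-1) cyc+3: ok
check 3→ d=(0,0) cyc+3: BAD: non-unit step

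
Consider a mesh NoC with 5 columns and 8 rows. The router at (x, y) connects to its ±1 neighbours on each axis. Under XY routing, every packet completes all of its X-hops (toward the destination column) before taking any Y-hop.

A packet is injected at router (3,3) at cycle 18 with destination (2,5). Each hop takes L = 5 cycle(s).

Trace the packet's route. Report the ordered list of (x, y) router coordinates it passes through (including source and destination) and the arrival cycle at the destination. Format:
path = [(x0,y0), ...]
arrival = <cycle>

path = [(3,3), (2,3), (2,4), (2,5)]
arrival = 33

[0] x=3 y=3 t=18
[1] x=2 y=3 t=23 →W
[2] x=2 y=4 t=28 →N
[3] x=2 y=5 t=33 →N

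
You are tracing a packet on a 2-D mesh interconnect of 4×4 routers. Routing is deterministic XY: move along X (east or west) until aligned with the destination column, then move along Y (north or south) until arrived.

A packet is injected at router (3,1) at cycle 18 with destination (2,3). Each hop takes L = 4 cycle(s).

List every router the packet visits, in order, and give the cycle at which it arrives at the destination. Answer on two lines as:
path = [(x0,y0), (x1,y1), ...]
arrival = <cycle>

path = [(3,1), (2,1), (2,2), (2,3)]
arrival = 30

#0 — 3,1 | c18
#1 — 2,1 | c22 | W
#2 — 2,2 | c26 | N
#3 — 2,3 | c30 | N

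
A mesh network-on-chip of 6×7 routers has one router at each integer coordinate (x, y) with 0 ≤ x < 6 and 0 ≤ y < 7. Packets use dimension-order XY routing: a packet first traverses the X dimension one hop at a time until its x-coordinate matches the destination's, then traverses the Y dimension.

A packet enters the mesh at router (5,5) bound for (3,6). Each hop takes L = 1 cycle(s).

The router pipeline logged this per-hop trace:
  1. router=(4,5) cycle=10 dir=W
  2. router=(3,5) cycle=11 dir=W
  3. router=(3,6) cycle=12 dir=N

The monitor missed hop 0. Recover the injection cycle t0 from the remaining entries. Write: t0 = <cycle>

t0 = 9

Hop 1 reached at cycle 10; hop k is at t0 + k·L.
Therefore t0 = 10 − L = 9.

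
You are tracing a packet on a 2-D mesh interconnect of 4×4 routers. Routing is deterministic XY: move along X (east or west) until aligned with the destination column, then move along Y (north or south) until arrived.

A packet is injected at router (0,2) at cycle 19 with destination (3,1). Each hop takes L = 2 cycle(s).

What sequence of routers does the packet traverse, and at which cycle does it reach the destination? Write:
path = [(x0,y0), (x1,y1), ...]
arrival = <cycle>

t=19: at (0,2)
t=21: at (1,2) after E
t=23: at (2,2) after E
t=25: at (3,2) after E
t=27: at (3,1) after S

path = [(0,2), (1,2), (2,2), (3,2), (3,1)]
arrival = 27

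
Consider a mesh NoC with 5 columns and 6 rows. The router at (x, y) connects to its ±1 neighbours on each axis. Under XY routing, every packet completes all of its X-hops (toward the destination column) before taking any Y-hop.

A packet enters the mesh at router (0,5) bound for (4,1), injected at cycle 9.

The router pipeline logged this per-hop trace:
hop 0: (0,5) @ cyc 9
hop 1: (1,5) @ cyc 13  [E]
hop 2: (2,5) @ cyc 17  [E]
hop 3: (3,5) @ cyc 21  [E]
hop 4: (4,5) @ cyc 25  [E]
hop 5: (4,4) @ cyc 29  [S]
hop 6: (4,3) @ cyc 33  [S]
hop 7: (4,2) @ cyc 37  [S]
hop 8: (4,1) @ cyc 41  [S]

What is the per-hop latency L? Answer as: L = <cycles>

L = 4

cyc[1] − cyc[0] = 13 − 9 = 4.
That increment is L by definition: L = 4.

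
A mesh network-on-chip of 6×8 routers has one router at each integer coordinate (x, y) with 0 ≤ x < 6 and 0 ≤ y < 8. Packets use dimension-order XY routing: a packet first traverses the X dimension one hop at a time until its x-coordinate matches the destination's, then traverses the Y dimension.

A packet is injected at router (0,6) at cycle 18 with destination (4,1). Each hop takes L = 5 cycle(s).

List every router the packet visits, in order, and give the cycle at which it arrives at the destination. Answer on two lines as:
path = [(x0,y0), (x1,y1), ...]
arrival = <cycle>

path = [(0,6), (1,6), (2,6), (3,6), (4,6), (4,5), (4,4), (4,3), (4,2), (4,1)]
arrival = 63

t=18: at (0,6)
t=23: at (1,6) after E
t=28: at (2,6) after E
t=33: at (3,6) after E
t=38: at (4,6) after E
t=43: at (4,5) after S
t=48: at (4,4) after S
t=53: at (4,3) after S
t=58: at (4,2) after S
t=63: at (4,1) after S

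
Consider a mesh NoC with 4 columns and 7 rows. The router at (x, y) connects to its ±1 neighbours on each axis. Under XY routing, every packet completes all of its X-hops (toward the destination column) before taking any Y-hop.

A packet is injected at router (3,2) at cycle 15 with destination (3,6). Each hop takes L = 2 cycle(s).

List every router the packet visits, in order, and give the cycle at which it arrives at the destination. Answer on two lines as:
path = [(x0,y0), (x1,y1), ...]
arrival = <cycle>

path = [(3,2), (3,3), (3,4), (3,5), (3,6)]
arrival = 23

hop 0: (3,2) @ cyc 15
hop 1: (3,3) @ cyc 17  [N]
hop 2: (3,4) @ cyc 19  [N]
hop 3: (3,5) @ cyc 21  [N]
hop 4: (3,6) @ cyc 23  [N]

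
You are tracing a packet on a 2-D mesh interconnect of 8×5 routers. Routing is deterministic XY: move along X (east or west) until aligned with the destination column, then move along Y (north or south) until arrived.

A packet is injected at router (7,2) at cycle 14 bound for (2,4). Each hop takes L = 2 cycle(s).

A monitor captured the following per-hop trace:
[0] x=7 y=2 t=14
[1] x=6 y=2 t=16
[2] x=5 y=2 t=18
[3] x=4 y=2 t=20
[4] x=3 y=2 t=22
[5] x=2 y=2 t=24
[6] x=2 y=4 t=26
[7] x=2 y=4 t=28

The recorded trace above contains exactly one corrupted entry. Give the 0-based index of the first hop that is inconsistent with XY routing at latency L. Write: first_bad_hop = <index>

first_bad_hop = 6

  1: Δx=-1 Δy=+0 Δt=2 [ok]
  2: Δx=-1 Δy=+0 Δt=2 [ok]
  3: Δx=-1 Δy=+0 Δt=2 [ok]
  4: Δx=-1 Δy=+0 Δt=2 [ok]
  5: Δx=-1 Δy=+0 Δt=2 [ok]
  6: Δx=+0 Δy=+2 Δt=2 [BAD: non-unit step]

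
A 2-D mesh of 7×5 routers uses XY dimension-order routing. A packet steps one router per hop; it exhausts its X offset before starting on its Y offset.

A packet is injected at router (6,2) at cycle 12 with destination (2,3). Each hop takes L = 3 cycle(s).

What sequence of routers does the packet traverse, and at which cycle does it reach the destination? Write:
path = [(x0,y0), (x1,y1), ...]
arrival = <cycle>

t=12: at (6,2)
t=15: at (5,2) after W
t=18: at (4,2) after W
t=21: at (3,2) after W
t=24: at (2,2) after W
t=27: at (2,3) after N

path = [(6,2), (5,2), (4,2), (3,2), (2,2), (2,3)]
arrival = 27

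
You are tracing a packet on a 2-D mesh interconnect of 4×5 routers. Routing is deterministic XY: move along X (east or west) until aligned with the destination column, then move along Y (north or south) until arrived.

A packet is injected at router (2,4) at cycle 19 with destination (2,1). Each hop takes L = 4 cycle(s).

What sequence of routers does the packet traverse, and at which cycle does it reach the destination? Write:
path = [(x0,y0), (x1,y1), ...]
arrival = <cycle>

hop 0: (2,4) @ cyc 19
hop 1: (2,3) @ cyc 23  [S]
hop 2: (2,2) @ cyc 27  [S]
hop 3: (2,1) @ cyc 31  [S]

path = [(2,4), (2,3), (2,2), (2,1)]
arrival = 31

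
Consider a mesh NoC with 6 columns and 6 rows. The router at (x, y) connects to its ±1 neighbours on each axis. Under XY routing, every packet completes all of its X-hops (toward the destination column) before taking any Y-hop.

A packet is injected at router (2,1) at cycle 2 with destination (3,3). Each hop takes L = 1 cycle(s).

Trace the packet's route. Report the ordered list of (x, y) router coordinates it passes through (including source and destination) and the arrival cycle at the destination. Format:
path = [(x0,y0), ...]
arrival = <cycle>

path = [(2,1), (3,1), (3,2), (3,3)]
arrival = 5

src (2,1)  cyc=2
E→(3,1)  cyc=3
N→(3,2)  cyc=4
N→(3,3)  cyc=5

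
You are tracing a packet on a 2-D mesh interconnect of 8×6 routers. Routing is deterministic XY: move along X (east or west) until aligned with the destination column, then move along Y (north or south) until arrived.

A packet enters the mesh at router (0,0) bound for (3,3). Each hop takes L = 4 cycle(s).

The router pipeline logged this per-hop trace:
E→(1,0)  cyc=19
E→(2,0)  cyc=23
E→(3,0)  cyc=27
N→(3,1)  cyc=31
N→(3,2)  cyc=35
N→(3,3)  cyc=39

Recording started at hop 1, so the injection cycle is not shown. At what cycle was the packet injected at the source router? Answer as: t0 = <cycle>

Hop 1 reached at cycle 19; hop k is at t0 + k·L.
Subtract one hop: t0 = 19 − 4 = 15.

t0 = 15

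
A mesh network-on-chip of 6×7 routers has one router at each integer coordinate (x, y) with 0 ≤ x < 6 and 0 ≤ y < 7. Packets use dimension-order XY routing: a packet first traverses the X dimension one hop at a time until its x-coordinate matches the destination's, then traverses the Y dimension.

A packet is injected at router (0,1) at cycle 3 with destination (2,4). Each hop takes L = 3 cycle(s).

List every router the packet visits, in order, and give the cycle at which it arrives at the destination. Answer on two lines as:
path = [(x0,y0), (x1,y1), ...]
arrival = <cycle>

  0. router=(0,1) cycle=3 (inject)
  1. router=(1,1) cycle=6 dir=E
  2. router=(2,1) cycle=9 dir=E
  3. router=(2,2) cycle=12 dir=N
  4. router=(2,3) cycle=15 dir=N
  5. router=(2,4) cycle=18 dir=N

path = [(0,1), (1,1), (2,1), (2,2), (2,3), (2,4)]
arrival = 18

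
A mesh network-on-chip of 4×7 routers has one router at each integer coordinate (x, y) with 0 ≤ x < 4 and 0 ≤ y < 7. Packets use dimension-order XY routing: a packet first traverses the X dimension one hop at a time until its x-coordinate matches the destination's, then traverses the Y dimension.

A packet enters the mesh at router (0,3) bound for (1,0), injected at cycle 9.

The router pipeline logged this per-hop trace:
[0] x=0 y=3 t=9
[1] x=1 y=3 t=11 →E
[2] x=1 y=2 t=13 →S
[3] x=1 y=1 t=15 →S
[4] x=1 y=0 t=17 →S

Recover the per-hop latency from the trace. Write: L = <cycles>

L = 2

Between hops 0 and 1 the cycle counter advances 11 − 9 = 2.
That increment is L by definition: L = 2.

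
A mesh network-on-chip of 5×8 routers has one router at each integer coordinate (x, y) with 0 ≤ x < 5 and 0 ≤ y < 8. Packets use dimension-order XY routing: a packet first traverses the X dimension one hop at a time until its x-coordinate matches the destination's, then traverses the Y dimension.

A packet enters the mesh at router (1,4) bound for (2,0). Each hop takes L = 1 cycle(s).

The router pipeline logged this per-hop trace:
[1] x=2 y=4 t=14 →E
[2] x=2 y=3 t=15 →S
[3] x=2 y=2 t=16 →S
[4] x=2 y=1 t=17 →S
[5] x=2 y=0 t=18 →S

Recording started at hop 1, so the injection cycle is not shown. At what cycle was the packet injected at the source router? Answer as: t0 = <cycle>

t0 = 13

Hop 1 reached at cycle 14; hop k is at t0 + k·L.
So t0 = 14 − 1·1 = 13.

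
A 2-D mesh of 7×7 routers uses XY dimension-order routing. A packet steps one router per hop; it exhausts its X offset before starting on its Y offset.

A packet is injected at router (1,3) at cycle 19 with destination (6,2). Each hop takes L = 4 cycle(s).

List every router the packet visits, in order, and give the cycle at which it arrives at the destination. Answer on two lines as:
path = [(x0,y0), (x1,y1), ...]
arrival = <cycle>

[0] x=1 y=3 t=19
[1] x=2 y=3 t=23 →E
[2] x=3 y=3 t=27 →E
[3] x=4 y=3 t=31 →E
[4] x=5 y=3 t=35 →E
[5] x=6 y=3 t=39 →E
[6] x=6 y=2 t=43 →S

path = [(1,3), (2,3), (3,3), (4,3), (5,3), (6,3), (6,2)]
arrival = 43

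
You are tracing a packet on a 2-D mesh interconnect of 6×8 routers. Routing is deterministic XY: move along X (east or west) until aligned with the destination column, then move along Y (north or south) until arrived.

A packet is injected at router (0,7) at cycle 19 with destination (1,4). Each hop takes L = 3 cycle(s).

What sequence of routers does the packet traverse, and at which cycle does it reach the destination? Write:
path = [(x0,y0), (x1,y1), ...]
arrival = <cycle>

#0 — 0,7 | c19
#1 — 1,7 | c22 | E
#2 — 1,6 | c25 | S
#3 — 1,5 | c28 | S
#4 — 1,4 | c31 | S

path = [(0,7), (1,7), (1,6), (1,5), (1,4)]
arrival = 31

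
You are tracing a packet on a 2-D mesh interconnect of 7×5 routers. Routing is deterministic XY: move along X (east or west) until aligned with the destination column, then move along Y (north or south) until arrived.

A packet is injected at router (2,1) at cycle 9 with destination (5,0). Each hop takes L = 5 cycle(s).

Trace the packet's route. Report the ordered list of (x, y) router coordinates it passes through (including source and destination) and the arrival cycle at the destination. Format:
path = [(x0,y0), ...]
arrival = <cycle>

src (2,1)  cyc=9
E→(3,1)  cyc=14
E→(4,1)  cyc=19
E→(5,1)  cyc=24
S→(5,0)  cyc=29

path = [(2,1), (3,1), (4,1), (5,1), (5,0)]
arrival = 29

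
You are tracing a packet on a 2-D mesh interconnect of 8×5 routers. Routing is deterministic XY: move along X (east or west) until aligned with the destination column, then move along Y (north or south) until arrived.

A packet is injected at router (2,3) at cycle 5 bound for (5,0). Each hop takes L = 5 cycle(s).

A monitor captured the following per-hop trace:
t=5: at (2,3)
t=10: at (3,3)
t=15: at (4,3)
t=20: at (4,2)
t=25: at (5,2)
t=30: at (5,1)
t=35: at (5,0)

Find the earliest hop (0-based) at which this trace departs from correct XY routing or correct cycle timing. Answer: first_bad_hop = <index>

[1] (+1,+0) / 5c ⇒ ok
[2] (+1,+0) / 5c ⇒ ok
[3] (+0,-1) / 5c ⇒ BAD: Y-move but x=4≠5

first_bad_hop = 3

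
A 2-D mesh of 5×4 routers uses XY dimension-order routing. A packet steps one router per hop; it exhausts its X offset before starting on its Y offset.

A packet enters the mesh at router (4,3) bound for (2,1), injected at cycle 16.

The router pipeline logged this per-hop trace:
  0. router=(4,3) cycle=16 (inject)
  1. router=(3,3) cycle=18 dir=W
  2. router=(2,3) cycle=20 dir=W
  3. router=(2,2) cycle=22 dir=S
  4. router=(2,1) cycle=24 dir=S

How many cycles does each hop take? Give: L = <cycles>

Δcyc across hop 0→1: 18 − 16 = 2.
One hop costs L cycles, so L = 2.

L = 2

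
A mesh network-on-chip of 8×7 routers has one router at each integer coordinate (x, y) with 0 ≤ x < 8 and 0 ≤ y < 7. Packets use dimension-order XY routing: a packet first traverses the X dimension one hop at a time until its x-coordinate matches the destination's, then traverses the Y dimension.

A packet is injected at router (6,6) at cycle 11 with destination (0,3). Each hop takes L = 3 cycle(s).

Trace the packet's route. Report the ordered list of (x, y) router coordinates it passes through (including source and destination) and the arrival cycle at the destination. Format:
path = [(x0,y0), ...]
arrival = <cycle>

  0. router=(6,6) cycle=11 (inject)
  1. router=(5,6) cycle=14 dir=W
  2. router=(4,6) cycle=17 dir=W
  3. router=(3,6) cycle=20 dir=W
  4. router=(2,6) cycle=23 dir=W
  5. router=(1,6) cycle=26 dir=W
  6. router=(0,6) cycle=29 dir=W
  7. router=(0,5) cycle=32 dir=S
  8. router=(0,4) cycle=35 dir=S
  9. router=(0,3) cycle=38 dir=S

path = [(6,6), (5,6), (4,6), (3,6), (2,6), (1,6), (0,6), (0,5), (0,4), (0,3)]
arrival = 38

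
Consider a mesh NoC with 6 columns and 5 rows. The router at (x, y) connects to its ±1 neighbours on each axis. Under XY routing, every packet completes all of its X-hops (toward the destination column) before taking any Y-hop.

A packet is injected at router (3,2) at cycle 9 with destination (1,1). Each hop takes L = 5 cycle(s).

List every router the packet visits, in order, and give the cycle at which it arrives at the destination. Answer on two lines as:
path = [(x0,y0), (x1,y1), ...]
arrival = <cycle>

hop 0: (3,2) @ cyc 9
hop 1: (2,2) @ cyc 14  [W]
hop 2: (1,2) @ cyc 19  [W]
hop 3: (1,1) @ cyc 24  [S]

path = [(3,2), (2,2), (1,2), (1,1)]
arrival = 24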